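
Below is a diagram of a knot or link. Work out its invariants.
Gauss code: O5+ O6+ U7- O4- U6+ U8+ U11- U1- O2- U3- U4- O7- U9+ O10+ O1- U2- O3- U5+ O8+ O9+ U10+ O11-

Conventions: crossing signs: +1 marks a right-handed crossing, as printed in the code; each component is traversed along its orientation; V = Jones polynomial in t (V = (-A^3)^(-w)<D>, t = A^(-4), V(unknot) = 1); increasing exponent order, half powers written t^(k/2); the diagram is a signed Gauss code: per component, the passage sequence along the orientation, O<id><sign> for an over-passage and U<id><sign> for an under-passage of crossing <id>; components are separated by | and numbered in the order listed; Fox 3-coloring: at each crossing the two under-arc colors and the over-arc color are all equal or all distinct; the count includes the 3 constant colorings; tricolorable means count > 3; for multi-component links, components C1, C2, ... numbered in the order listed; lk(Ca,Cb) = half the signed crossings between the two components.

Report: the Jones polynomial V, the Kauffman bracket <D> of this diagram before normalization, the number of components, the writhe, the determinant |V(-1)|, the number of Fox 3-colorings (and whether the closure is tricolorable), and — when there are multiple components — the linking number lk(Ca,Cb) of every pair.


V = -t^-5 + 2t^-4 - 3t^-3 + 4t^-2 - 4t^-1 + 5 - 3t + 2t^2 - t^3
<D> = A^-15 - 2A^-11 + 3A^-7 - 5A^-3 + 4A - 4A^5 + 3A^9 - 2A^13 + A^17 (w = -1)
1 component over 11 crossings, w = -1
3 Fox colorings among 3^11, |V(-1)| = 25: not tricolorable
why: |V(-1)| = 25: so not tricolorable, since 3 does not divide 25


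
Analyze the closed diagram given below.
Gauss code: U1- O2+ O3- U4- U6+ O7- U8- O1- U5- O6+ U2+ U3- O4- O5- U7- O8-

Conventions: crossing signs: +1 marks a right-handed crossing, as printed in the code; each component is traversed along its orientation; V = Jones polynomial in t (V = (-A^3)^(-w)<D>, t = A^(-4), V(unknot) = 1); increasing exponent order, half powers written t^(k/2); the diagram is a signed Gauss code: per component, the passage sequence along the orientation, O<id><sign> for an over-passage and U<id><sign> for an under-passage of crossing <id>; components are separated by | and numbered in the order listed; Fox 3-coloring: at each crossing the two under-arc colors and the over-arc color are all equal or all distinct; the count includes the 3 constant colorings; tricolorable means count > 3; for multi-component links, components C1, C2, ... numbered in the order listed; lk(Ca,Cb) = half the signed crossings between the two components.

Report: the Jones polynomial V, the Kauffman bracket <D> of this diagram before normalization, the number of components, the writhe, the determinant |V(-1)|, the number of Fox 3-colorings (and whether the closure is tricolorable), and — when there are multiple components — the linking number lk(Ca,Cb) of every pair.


V = -t^-4 + t^-3 + t^-1
<D> = A^-8 + 1 - A^4 (w = -4)
1 component over 8 crossings, w = -4
9 Fox colorings among 3^8, |V(-1)| = 3: tricolorable
why: det 3 = |V(-1)|; divisible by 3, so tricolorable


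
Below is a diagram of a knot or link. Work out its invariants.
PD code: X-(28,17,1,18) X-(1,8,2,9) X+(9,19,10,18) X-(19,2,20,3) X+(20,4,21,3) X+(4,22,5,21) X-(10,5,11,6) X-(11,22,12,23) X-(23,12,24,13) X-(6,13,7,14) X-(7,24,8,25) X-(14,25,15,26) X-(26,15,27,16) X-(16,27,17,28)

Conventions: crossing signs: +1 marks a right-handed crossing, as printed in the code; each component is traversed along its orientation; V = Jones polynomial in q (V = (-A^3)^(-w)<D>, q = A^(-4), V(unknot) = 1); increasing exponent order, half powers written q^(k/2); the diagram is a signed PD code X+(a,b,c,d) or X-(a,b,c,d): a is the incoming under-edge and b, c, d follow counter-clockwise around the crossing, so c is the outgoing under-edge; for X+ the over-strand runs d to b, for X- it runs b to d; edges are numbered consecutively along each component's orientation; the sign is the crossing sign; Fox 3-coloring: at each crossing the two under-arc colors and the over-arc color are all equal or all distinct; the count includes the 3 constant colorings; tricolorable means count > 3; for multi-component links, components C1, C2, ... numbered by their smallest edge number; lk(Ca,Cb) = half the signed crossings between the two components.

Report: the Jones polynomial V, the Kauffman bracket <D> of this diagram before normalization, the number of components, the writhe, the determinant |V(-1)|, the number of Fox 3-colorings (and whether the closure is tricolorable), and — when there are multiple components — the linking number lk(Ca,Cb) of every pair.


V(q) = q^-11 - 2q^-10 + 2q^-9 - 3q^-8 + 2q^-7 - 2q^-6 + 2q^-5 + q^-3
bracket: A^-12 + 2A^-4 - 2 + 2A^4 - 3A^8 + 2A^12 - 2A^16 + A^20, w = -8
1 component, writhe -8, over 14 crossings
det 15, colorings 9 of 3^14 — tricolorable
observation: V spans 8 powers of q: at least 8 crossings in any diagram


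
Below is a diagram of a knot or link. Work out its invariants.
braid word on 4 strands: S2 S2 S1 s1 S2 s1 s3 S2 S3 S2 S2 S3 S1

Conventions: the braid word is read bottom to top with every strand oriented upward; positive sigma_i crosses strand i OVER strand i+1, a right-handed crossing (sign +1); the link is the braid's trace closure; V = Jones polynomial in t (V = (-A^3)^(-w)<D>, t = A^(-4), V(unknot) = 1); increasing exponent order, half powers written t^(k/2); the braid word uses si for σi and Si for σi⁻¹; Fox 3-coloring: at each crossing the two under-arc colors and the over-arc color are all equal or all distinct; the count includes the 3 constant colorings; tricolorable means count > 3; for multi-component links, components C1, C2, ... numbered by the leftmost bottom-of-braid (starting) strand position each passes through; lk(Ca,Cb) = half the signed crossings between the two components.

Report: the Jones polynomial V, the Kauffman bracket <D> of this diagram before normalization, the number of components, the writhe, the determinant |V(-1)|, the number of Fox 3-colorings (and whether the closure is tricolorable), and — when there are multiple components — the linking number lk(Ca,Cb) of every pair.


Jones polynomial: V(t) = t^-8 - 2t^-7 + t^-6 - 2t^-5 + 2t^-4 + t^-2
<D> = -A^-13 - 2A^-5 + 2A^-1 - A^3 + 2A^7 - A^11; writhe -7
components 1, writhe -7 (13 crossings)
3-colorings: 27 of 3^13, det 9 — tricolorable
note: the span of V is 6, forcing >= 6 crossings in any diagram


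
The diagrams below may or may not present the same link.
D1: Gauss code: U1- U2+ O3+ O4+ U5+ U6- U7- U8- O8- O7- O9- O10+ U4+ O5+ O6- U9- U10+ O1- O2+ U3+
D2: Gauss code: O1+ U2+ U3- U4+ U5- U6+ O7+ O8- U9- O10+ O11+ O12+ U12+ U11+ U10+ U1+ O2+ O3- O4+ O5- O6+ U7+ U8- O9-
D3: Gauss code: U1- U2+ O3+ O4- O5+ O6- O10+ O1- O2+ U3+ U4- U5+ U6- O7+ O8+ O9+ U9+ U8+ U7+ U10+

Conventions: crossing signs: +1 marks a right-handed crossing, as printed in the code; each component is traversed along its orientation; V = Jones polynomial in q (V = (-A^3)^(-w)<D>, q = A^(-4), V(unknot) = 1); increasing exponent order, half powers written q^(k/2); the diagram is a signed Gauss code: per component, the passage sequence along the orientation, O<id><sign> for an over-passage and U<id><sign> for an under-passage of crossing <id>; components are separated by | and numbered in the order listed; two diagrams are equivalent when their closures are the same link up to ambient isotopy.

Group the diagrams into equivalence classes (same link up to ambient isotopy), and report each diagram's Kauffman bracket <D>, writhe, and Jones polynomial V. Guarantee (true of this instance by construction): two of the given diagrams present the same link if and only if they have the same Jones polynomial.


classes: {D1, D2, D3}
V(D1) = 1  [10 crossings, <D> = 1, w = 0]
D2 (bracket A^12; 12 crossings at w = +4): V = 1
D3 (bracket A^12; 10 crossings at w = +4): V = 1
note: one V(q) for all 3 diagrams — one class (guaranteed)


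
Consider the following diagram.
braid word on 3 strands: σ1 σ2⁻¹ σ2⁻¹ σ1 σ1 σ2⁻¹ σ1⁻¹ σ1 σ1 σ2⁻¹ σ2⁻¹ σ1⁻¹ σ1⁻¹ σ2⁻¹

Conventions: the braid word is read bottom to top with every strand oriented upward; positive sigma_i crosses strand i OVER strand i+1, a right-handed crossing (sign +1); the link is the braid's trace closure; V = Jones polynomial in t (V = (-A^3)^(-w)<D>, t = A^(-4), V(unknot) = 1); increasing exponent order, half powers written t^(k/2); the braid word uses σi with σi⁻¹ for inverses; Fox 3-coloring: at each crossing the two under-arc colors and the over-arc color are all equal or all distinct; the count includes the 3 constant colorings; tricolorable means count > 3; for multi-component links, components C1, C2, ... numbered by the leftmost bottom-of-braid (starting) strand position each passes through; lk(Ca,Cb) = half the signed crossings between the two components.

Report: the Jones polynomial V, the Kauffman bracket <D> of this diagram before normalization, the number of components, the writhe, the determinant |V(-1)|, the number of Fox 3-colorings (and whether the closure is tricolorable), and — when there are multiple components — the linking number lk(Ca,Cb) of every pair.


V = t^-9 - 3t^-8 + 6t^-7 - 10t^-6 + 12t^-5 - 13t^-4 + 13t^-3 - 10t^-2 + 7t^-1 - 3 + t
<D> = A^-16 - 3A^-12 + 7A^-8 - 10A^-4 + 13 - 13A^4 + 12A^8 - 10A^12 + 6A^16 - 3A^20 + A^24 (w = -4)
1 component over 14 crossings, w = -4
3 Fox colorings among 3^14, |V(-1)| = 79: not tricolorable
why: inverse pairs cancel, leaving σ1 σ2⁻¹ σ2⁻¹ σ1 σ1 σ2⁻¹ σ1 σ2⁻¹ σ2⁻¹ σ1⁻¹ σ1⁻¹ σ2⁻¹


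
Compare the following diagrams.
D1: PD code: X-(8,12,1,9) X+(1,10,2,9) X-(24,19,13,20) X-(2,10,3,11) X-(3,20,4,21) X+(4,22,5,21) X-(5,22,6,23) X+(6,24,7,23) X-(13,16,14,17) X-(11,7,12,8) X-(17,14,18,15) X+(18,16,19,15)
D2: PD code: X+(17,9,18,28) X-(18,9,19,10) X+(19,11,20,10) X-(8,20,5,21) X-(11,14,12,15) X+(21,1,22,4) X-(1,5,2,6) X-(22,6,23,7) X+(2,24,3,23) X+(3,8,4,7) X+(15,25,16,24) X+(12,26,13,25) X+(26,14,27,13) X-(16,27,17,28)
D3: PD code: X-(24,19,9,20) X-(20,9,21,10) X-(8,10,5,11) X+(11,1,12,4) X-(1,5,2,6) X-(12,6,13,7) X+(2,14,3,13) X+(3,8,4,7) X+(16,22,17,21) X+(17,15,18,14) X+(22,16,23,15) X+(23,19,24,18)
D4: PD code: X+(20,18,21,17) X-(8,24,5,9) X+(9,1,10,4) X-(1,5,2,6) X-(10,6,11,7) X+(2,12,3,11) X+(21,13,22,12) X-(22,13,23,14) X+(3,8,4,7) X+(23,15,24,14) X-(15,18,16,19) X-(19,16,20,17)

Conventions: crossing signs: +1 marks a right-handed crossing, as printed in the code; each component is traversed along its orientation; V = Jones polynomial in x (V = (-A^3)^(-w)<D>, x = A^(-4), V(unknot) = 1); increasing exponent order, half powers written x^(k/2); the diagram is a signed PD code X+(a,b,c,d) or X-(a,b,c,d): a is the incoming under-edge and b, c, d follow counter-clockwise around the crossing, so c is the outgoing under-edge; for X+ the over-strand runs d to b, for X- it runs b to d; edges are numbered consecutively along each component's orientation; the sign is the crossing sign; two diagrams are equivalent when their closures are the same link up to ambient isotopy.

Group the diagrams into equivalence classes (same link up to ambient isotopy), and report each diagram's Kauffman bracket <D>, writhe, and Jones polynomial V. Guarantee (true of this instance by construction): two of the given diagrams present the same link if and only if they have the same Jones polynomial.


grouping into links: {D1} | {D2, D3, D4}
V(D1) = x^-3 + x^-2 + x^-1 + 1  (w -4, c 12, <D> = A^-12 + A^-8 + A^-4 + 1)
D2 (bracket A^-2 + 2A^6 + A^14; 14 crossings at w = +2): V = x^-2 + 2 + x^2
V(D3) = x^-2 + 2 + x^2  [12 crossings, <D> = A^-2 + 2A^6 + A^14, w = +2]
D4 (bracket A^-8 + 2 + A^8; 12 crossings at w = 0): V = x^-2 + 2 + x^2
key observation: V(x) takes 2 values over 4 diagrams, fixing the grouping


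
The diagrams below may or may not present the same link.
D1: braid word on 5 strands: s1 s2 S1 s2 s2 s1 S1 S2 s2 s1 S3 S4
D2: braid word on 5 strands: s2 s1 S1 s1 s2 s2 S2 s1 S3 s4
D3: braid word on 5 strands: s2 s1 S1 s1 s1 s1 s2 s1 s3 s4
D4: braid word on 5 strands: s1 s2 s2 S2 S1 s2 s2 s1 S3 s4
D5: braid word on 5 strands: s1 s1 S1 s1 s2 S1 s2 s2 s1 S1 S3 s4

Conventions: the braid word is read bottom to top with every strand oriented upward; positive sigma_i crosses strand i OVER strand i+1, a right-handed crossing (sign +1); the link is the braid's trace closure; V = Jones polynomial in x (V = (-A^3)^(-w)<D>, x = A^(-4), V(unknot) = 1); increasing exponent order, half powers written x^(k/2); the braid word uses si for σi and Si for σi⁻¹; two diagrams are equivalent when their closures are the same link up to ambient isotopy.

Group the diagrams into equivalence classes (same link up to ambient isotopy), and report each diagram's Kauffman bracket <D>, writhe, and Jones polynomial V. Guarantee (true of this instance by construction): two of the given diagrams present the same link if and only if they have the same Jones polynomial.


grouping into links: {D1, D4, D5} | {D2} | {D3}
V(D1) = x - x^2 + 2x^3 - x^4 + x^5 - x^6  (w +2, c 12, <D> = -A^-18 + A^-14 - A^-10 + 2A^-6 - A^-2 + A^2)
V(D2) = x + x^3 - x^4  [10 crossings, <D> = -A^-4 + 1 + A^8, w = +4]
V(D3) = x^2 + x^4 - x^5 + x^6 - x^7  (w +8, c 10, <D> = -A^-4 + 1 - A^4 + A^8 + A^16)
D4 (bracket -A^-12 + A^-8 - A^-4 + 2 - A^4 + A^8; 10 crossings at w = +4): V = x - x^2 + 2x^3 - x^4 + x^5 - x^6
D5 (bracket -A^-12 + A^-8 - A^-4 + 2 - A^4 + A^8; 12 crossings at w = +4): V = x - x^2 + 2x^3 - x^4 + x^5 - x^6
why: 3 classes among 5 diagrams; unequal V(x) rules out equality


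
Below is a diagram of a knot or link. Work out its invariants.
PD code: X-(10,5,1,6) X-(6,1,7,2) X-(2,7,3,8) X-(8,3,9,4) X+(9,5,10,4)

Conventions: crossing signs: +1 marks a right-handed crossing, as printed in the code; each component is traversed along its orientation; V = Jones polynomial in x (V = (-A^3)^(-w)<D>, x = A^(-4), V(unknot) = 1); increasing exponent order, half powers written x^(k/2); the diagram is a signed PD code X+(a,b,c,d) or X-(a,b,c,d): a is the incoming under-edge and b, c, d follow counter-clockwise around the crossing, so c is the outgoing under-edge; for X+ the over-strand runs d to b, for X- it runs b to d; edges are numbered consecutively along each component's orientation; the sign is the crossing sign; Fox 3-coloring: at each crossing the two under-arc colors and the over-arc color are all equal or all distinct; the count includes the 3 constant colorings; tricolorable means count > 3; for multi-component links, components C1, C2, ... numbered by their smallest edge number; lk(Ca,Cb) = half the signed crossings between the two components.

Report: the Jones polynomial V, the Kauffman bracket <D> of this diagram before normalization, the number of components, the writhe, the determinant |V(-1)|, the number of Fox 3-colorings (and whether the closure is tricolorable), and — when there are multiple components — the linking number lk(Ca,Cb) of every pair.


V = -x^-4 + x^-3 + x^-1
<D> = -A^-5 - A^3 + A^7 (w = -3)
1 component over 5 crossings, w = -3
9 Fox colorings among 3^5, |V(-1)| = 3: tricolorable
why: the span of V is 3, forcing >= 3 crossings in any diagram


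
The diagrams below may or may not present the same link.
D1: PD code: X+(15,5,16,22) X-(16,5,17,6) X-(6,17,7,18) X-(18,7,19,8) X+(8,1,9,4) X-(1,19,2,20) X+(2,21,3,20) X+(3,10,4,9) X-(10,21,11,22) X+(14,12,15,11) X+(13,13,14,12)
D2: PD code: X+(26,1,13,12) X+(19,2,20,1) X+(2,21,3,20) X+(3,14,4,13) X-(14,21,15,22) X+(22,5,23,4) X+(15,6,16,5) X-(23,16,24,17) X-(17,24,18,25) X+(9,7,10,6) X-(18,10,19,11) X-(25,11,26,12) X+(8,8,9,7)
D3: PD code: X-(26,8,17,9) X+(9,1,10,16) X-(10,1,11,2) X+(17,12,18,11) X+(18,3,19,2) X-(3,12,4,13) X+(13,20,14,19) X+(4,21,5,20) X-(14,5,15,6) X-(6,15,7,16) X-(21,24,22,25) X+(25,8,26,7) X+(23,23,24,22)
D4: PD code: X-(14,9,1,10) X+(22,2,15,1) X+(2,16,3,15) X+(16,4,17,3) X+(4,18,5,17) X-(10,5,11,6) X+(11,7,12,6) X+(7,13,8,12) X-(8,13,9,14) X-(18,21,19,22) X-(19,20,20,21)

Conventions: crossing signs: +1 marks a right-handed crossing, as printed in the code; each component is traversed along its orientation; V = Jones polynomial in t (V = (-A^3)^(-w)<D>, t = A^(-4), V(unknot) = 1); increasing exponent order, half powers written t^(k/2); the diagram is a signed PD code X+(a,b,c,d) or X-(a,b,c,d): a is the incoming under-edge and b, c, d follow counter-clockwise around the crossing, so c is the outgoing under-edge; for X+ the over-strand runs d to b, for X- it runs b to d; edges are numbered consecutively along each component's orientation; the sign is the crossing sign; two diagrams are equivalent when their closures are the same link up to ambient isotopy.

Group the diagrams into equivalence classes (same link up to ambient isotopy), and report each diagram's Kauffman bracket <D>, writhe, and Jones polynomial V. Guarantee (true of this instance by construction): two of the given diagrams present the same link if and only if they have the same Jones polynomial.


grouping into links: {D1} | {D2, D3} | {D4}
V(D1) = t^(-7/2) - t^(-5/2) + t^(-3/2) - 2t^(-1/2) - t^(3/2)  (w +1, c 11, <D> = A^-3 + 2A^5 - A^9 + A^13 - A^17)
D2 (bracket A^-5 + A^3 + A^11 - A^15; 13 crossings at w = +3): V = t^(-3/2) - t^(-1/2) - t^(3/2) - t^(7/2)
V(D3) = t^(-3/2) - t^(-1/2) - t^(3/2) - t^(7/2)  [13 crossings, <D> = A^-11 + A^-3 + A^5 - A^9, w = +1]
V(D4) = -t^(3/2) - t^(7/2) + t^(9/2) - t^(11/2)  (w +1, c 11, <D> = A^-19 - A^-15 + A^-11 + A^-3)
why: 3 values of V(t) split the 4 diagrams


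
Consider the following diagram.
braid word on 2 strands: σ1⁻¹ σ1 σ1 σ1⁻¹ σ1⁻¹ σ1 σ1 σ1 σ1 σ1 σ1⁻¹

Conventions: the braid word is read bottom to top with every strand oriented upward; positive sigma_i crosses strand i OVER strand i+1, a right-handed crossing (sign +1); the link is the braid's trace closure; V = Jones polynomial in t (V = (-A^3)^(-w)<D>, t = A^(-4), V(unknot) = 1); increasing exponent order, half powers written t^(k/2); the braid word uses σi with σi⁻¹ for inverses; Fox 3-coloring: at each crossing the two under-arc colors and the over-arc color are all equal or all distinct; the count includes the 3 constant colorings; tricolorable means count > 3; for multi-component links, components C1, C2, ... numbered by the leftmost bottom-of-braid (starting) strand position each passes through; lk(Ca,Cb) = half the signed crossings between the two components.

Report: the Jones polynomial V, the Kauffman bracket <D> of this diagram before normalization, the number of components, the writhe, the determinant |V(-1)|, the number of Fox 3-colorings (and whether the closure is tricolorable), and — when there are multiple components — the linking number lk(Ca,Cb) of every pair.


V = t + t^3 - t^4
<D> = A^-7 - A^-3 - A^5 (w = +3)
1 component over 11 crossings, w = +3
9 Fox colorings among 3^11, |V(-1)| = 3: tricolorable
why: V spans 3 powers of t: at least 3 crossings in any diagram


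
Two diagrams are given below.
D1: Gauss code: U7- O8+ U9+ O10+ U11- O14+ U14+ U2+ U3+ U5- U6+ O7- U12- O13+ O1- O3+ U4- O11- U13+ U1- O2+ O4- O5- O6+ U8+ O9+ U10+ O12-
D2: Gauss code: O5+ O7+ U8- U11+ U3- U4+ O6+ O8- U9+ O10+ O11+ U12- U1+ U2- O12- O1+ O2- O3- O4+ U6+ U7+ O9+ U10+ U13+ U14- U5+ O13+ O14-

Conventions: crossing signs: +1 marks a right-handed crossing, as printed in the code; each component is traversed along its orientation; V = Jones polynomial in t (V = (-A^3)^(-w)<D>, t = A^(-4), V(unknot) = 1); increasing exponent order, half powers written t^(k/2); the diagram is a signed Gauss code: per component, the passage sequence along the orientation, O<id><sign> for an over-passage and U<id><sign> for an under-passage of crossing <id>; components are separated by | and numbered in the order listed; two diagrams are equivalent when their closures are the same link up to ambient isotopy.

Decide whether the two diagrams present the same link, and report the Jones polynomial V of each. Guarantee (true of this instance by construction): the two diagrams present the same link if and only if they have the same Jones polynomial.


same link: no
V(D1) = t^-1 - 1 + 2t - 2t^2 + 2t^3 - 2t^4 + t^5  [14 crossings, <D> = A^-14 - 2A^-10 + 2A^-6 - 2A^-2 + 2A^2 - A^6 + A^10, w = +2]
V(D2) = t - t^2 + 2t^3 - t^4 + t^5 - t^6  (w +4, c 14, <D> = -A^-12 + A^-8 - A^-4 + 2 - A^4 + A^8)
note: comparing 2 Jones polynomials yields 2 groups


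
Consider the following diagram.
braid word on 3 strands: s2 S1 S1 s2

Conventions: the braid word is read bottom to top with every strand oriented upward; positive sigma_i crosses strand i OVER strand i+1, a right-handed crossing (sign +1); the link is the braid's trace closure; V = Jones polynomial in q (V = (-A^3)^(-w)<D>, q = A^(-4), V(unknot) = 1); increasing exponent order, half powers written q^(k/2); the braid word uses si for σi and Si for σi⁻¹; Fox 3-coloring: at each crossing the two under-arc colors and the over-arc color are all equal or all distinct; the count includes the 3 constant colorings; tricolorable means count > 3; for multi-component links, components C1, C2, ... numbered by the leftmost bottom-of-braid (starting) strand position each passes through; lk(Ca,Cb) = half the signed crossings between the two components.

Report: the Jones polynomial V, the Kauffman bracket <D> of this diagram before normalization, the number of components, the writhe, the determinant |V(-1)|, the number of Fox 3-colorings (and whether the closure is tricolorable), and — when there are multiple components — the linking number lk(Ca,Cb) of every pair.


V(q) = q^-2 + 2 + q^2
bracket: A^-8 + 2 + A^8, w = 0
3 components, writhe 0, over 4 crossings
lk(C1,C2) = 0
linking number lk(C1,C3) = -1
lk(C2,C3): +1
det 4, colorings 3 of 3^4 — not tricolorable
observation: the span of V is 4, within the link bound 4 + 3 - 1


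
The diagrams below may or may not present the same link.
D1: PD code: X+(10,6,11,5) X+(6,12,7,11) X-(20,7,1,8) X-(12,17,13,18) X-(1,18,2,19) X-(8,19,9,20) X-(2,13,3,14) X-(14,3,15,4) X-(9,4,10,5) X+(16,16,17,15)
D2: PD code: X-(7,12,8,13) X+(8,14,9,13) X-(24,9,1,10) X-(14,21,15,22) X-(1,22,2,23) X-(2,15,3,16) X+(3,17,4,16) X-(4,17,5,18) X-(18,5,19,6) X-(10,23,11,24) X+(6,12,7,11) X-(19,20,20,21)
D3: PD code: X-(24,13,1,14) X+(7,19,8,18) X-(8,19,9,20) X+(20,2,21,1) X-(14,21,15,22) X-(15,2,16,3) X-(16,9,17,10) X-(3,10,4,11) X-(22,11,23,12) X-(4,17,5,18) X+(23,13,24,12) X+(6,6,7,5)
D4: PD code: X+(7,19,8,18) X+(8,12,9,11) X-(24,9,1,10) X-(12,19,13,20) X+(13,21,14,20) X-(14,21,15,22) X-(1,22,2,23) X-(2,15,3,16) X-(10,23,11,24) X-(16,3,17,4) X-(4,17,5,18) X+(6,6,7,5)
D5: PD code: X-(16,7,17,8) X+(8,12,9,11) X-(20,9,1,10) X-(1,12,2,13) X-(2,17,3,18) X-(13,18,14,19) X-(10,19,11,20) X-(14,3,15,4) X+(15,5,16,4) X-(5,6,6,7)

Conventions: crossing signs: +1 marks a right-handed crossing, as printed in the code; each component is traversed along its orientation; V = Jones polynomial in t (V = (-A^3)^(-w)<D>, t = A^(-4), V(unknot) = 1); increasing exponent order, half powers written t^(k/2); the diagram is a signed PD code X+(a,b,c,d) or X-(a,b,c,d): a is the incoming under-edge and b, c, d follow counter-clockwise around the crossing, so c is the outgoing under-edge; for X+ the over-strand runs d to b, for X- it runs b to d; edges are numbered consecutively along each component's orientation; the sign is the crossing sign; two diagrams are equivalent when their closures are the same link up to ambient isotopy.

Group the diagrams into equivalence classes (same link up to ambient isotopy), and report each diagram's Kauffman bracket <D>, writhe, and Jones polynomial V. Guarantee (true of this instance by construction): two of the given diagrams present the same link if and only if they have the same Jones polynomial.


equivalence classes: {D1, D2, D3, D4, D5}
D1 (bracket A^-8 - A^-4 + 2 - A^4 + A^8 - A^12; 10 crossings at w = -4): V = -t^-6 + t^-5 - t^-4 + 2t^-3 - t^-2 + t^-1
V(D2) = -t^-6 + t^-5 - t^-4 + 2t^-3 - t^-2 + t^-1  (w -6, c 12, <D> = A^-14 - A^-10 + 2A^-6 - A^-2 + A^2 - A^6)
V(D3) = -t^-6 + t^-5 - t^-4 + 2t^-3 - t^-2 + t^-1  [12 crossings, <D> = A^-8 - A^-4 + 2 - A^4 + A^8 - A^12, w = -4]
V(D4) = -t^-6 + t^-5 - t^-4 + 2t^-3 - t^-2 + t^-1  (w -4, c 12, <D> = A^-8 - A^-4 + 2 - A^4 + A^8 - A^12)
D5 (bracket A^-14 - A^-10 + 2A^-6 - A^-2 + A^2 - A^6; 10 crossings at w = -6): V = -t^-6 + t^-5 - t^-4 + 2t^-3 - t^-2 + t^-1
key observation: all 5 diagrams share one V(t), hence one class


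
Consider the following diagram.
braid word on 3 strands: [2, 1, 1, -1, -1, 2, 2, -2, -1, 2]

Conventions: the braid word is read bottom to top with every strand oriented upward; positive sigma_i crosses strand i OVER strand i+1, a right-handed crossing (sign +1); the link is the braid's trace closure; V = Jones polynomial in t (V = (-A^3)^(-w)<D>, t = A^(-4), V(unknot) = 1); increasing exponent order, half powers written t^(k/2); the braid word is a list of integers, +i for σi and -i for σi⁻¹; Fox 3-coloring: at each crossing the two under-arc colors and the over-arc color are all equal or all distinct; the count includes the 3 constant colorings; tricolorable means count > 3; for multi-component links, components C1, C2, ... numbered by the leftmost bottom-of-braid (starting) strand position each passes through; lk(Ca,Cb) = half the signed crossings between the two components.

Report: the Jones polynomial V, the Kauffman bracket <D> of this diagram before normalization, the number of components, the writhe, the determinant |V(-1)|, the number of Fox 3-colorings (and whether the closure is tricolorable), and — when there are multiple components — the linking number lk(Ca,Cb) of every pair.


V(t) = t + t^3 - t^4
bracket: -A^-10 + A^-6 + A^2, w = +2
1 component, writhe +2, over 10 crossings
det 3, colorings 9 of 3^10 — tricolorable
observation: |V(-1)| = 3: so tricolorable, since 3 divides 3


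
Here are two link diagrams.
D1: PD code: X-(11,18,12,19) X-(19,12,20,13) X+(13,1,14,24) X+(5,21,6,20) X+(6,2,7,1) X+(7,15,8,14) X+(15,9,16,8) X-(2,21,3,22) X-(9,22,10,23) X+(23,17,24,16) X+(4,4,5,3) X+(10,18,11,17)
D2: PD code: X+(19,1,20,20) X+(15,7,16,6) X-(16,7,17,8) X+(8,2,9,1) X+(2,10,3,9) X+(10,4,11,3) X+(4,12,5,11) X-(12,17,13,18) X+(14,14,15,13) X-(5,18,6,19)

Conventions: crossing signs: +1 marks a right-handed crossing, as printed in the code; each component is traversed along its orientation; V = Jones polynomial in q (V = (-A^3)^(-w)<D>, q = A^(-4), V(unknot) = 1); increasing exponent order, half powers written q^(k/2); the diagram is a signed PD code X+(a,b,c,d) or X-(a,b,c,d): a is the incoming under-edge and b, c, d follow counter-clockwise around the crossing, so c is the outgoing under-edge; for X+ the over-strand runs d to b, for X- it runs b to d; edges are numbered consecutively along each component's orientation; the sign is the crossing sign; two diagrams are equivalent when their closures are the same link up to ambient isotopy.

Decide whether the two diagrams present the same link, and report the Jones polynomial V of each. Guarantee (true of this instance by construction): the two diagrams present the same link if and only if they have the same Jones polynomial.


same link: no
V(D1) = q^-1 - 1 + 2q - 2q^2 + 2q^3 - 2q^4 + q^5  [12 crossings, <D> = A^-8 - 2A^-4 + 2 - 2A^4 + 2A^8 - A^12 + A^16, w = +4]
V(D2) = q + q^3 - q^4  (w +4, c 10, <D> = -A^-4 + 1 + A^8)
note: 2 values of V(q) split the 2 diagrams


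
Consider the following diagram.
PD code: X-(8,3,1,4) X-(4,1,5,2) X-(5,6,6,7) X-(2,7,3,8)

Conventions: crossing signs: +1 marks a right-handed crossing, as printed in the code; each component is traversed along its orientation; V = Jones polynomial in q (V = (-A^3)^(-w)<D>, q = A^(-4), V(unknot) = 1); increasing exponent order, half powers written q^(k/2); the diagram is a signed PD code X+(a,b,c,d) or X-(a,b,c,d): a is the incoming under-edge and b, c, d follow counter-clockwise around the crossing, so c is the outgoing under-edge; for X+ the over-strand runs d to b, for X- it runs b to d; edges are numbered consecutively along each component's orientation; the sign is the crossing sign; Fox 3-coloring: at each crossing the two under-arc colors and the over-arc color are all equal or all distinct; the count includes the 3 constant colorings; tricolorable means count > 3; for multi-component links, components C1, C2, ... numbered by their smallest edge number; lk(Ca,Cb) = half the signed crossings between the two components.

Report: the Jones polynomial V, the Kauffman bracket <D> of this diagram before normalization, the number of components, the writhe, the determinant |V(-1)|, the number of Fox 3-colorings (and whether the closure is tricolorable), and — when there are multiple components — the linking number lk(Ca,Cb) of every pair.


V(q) = -q^-4 + q^-3 + q^-1
bracket: A^-8 + 1 - A^4, w = -4
1 component, writhe -4, over 4 crossings
det 3, colorings 9 of 3^4 — tricolorable
observation: |V(-1)| = 3: so tricolorable, since 3 divides 3


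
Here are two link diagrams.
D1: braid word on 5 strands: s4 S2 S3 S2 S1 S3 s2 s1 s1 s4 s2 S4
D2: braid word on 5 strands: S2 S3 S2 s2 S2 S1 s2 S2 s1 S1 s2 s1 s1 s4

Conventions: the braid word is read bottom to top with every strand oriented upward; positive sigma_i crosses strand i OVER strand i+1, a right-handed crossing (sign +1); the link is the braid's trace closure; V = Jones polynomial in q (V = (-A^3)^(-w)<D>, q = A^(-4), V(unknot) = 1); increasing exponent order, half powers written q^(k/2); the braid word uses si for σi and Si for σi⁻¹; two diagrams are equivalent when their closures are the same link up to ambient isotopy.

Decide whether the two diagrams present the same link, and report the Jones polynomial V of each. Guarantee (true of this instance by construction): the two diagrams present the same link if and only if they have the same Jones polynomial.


same link: yes
V(D1) = q^-2 - q^-1 + 1 - q + q^2  [12 crossings, <D> = A^-8 - A^-4 + 1 - A^4 + A^8, w = 0]
V(D2) = q^-2 - q^-1 + 1 - q + q^2  (w 0, c 14, <D> = A^-8 - A^-4 + 1 - A^4 + A^8)
note: all 2 diagrams share one V(q), hence one class


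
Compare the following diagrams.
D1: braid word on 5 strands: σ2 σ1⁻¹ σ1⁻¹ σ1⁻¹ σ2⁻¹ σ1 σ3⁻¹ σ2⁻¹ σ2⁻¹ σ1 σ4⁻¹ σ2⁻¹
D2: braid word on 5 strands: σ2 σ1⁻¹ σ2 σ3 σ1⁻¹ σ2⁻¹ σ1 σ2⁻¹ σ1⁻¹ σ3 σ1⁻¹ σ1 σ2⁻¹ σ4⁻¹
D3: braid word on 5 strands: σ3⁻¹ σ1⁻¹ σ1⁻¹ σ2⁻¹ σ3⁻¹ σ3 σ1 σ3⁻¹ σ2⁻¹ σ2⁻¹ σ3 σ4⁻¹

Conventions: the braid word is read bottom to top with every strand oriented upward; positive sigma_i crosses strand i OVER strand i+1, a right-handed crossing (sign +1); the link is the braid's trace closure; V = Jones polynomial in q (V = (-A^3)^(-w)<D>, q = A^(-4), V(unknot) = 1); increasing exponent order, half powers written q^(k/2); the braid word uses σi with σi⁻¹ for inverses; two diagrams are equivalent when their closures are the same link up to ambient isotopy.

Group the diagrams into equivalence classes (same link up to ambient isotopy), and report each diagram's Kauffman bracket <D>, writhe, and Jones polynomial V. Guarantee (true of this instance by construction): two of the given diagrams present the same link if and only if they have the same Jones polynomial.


grouping into links: {D1, D3} | {D2}
V(D1) = -q^-6 + q^-5 - q^-4 + 2q^-3 - q^-2 + q^-1  (w -6, c 12, <D> = A^-14 - A^-10 + 2A^-6 - A^-2 + A^2 - A^6)
V(D2) = -q^-5 + q^-4 - q^-3 + 2q^-2 - q^-1 + 2 - q  [14 crossings, <D> = -A^-10 + 2A^-6 - A^-2 + 2A^2 - A^6 + A^10 - A^14, w = -2]
D3 (bracket A^-14 - A^-10 + 2A^-6 - A^-2 + A^2 - A^6; 12 crossings at w = -6): V = -q^-6 + q^-5 - q^-4 + 2q^-3 - q^-2 + q^-1
why: comparing 3 Jones polynomials yields 2 groups


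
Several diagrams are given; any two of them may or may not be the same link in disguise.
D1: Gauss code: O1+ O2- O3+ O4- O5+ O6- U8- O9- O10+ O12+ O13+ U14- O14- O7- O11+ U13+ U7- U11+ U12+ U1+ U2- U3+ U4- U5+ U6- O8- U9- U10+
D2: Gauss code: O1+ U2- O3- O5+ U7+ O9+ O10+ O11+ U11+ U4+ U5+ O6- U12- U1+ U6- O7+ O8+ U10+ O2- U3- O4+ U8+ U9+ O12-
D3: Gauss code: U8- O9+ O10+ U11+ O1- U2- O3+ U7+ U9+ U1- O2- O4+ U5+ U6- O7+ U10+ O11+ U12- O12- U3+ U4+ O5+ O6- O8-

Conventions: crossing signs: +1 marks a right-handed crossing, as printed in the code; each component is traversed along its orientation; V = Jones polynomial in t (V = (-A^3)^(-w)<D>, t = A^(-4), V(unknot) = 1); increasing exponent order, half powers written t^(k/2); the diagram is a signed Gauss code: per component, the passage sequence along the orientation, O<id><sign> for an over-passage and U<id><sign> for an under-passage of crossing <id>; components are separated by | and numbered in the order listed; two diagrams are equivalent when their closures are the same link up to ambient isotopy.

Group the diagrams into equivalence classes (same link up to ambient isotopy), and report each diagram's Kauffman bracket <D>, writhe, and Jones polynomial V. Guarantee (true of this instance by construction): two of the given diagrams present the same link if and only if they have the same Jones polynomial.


classes: {D1} | {D2, D3}
V(D1) = 1  [14 crossings, <D> = 1, w = 0]
V(D2) = t - t^2 + 2t^3 - t^4 + t^5 - t^6  [12 crossings, <D> = -A^-12 + A^-8 - A^-4 + 2 - A^4 + A^8, w = +4]
V(D3) = t - t^2 + 2t^3 - t^4 + t^5 - t^6  [12 crossings, <D> = -A^-18 + A^-14 - A^-10 + 2A^-6 - A^-2 + A^2, w = +2]
note: comparing 3 Jones polynomials yields 2 groups


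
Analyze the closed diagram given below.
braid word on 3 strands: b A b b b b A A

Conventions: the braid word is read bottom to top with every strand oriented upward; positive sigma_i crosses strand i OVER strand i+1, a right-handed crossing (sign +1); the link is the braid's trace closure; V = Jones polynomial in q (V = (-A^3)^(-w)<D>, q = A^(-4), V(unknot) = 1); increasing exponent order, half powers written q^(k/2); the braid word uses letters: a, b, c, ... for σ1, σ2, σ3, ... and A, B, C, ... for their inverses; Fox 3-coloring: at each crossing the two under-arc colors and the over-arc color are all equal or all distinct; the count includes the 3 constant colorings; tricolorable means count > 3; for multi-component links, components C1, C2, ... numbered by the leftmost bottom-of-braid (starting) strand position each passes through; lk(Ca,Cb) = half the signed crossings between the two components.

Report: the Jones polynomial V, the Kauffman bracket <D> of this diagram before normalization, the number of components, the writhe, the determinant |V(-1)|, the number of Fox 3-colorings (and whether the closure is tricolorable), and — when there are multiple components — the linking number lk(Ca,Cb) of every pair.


V = -q^-2 + 2q^-1 - 2 + 4q - 4q^2 + 4q^3 - 3q^4 + 2q^5 - q^6
<D> = -A^-18 + 2A^-14 - 3A^-10 + 4A^-6 - 4A^-2 + 4A^2 - 2A^6 + 2A^10 - A^14 (w = +2)
1 component over 8 crossings, w = +2
3 Fox colorings among 3^8, |V(-1)| = 23: not tricolorable
why: w = +2 shifts under R1 moves; the (-A^3)^(-2) factor cancels that in V


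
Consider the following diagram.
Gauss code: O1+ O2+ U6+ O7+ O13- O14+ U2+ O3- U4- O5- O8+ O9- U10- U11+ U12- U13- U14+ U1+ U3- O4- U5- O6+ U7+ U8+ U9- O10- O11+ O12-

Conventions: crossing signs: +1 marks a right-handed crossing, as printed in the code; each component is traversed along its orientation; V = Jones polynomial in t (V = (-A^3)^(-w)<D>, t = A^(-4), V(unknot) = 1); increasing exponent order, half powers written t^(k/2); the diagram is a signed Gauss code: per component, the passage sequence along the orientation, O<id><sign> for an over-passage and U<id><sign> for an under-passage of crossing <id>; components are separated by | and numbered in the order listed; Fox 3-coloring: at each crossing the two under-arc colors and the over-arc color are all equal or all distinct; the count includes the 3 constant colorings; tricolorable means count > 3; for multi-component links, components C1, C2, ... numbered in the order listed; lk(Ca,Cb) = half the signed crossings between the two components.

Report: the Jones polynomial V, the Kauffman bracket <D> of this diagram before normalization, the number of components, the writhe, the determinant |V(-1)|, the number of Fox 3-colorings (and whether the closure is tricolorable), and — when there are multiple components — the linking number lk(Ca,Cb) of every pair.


V = -t^-3 + t^-2 - t^-1 + 3 - t + t^2 - t^3
<D> = -A^-12 + A^-8 - A^-4 + 3 - A^4 + A^8 - A^12 (w = 0)
1 component over 14 crossings, w = 0
27 Fox colorings among 3^14, |V(-1)| = 9: tricolorable
why: V is palindromic (span 6, det 9): t -> 1/t fixes it; necessary, not sufficient, for amphichirality


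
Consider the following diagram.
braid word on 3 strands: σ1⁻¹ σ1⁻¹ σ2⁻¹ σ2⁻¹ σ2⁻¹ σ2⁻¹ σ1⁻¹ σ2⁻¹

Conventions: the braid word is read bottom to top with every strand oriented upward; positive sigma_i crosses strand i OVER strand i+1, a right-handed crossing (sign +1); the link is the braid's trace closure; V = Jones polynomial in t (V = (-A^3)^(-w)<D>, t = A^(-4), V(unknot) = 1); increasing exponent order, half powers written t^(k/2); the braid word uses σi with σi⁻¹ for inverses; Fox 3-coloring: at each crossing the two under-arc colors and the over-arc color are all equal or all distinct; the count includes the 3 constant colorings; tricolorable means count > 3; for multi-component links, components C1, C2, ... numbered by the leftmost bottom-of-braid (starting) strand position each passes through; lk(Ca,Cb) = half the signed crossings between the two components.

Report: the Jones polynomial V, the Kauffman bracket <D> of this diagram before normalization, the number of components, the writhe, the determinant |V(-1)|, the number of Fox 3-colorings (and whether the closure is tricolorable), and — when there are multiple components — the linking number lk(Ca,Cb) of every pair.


V = -t^-10 + t^-9 - t^-8 + t^-7 - t^-6 + t^-5 + t^-3
<D> = A^-12 + A^-4 - 1 + A^4 - A^8 + A^12 - A^16 (w = -8)
1 component over 8 crossings, w = -8
3 Fox colorings among 3^8, |V(-1)| = 7: not tricolorable
why: the span of V is 7, forcing >= 7 crossings in any diagram


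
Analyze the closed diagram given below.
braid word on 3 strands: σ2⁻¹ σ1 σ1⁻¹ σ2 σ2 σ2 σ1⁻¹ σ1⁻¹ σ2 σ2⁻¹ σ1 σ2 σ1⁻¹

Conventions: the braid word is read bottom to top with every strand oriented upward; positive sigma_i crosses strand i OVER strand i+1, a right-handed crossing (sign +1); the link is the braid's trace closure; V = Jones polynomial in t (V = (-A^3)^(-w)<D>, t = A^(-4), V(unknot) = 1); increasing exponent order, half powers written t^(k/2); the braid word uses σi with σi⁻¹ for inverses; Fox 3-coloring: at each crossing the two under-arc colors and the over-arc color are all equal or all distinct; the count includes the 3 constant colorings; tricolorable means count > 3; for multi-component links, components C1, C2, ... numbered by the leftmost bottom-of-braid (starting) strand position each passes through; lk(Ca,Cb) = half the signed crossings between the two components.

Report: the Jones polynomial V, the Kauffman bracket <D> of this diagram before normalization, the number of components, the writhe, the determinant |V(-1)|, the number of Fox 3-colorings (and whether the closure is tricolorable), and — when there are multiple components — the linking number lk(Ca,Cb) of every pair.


V(t) = -t^(-3/2) + t^(-1/2) - 2t^(1/2) + t^(3/2) - 2t^(5/2) + t^(7/2)
bracket: -A^-11 + 2A^-7 - A^-3 + 2A - A^5 + A^9, w = +1
2 components, writhe +1, over 13 crossings
lk(C1,C2) = 0
det 8, colorings 3 of 3^13 — not tricolorable
observation: summing lk over 1 pair gives 0


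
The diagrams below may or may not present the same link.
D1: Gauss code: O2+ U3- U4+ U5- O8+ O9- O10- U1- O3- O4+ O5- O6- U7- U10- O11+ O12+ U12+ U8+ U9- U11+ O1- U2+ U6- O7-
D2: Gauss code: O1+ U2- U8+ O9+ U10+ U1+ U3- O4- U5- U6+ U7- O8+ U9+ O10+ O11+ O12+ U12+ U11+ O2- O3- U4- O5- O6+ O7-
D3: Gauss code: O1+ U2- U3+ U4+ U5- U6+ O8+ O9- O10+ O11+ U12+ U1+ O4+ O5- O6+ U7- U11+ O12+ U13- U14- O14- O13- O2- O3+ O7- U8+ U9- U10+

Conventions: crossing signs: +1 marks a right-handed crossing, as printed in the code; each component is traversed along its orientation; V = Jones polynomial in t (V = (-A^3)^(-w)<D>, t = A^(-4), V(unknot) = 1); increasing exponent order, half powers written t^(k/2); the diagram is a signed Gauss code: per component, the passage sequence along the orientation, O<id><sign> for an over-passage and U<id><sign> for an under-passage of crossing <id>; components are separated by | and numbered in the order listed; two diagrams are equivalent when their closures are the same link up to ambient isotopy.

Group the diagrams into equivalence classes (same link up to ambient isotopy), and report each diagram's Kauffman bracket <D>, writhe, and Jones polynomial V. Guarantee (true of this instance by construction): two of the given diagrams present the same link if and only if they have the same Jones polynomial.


grouping into links: {D1} | {D2} | {D3}
V(D1) = -t^-6 + t^-5 - t^-4 + 2t^-3 - t^-2 + t^-1  (w -2, c 12, <D> = A^-2 - A^2 + 2A^6 - A^10 + A^14 - A^18)
V(D2) = -t^-3 + 2t^-2 - 2t^-1 + 3 - 2t + 2t^2 - t^3  [12 crossings, <D> = -A^-6 + 2A^-2 - 2A^2 + 3A^6 - 2A^10 + 2A^14 - A^18, w = +2]
D3 (bracket -A^-18 + A^-14 - A^-10 + 2A^-6 - A^-2 + A^2; 14 crossings at w = +2): V = t - t^2 + 2t^3 - t^4 + t^5 - t^6
why: 3 values of V(t) split the 3 diagrams
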